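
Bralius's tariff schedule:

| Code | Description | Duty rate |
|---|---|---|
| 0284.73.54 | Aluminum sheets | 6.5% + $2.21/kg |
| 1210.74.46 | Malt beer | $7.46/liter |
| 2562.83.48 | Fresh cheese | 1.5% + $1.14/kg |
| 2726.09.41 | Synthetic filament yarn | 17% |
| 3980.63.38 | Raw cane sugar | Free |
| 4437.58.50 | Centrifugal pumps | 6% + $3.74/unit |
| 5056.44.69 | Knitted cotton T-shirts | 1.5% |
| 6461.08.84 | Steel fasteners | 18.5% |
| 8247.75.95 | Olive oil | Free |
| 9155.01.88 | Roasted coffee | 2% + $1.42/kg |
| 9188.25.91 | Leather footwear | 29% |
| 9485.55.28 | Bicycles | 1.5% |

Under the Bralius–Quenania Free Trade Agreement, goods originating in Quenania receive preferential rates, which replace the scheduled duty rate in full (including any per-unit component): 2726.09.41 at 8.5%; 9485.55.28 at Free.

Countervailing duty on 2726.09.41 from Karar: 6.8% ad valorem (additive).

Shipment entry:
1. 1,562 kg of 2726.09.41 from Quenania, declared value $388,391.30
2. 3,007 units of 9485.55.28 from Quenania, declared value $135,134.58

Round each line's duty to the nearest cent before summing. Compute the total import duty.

$33,013.26

Line 1 (2726.09.41, Quenania, 1,562 kg, $388,391.30):
Base rate for 2726.09.41 is 17%.
Origin Quenania qualifies under the Bralius–Quenania agreement and 2726.09.41 is covered: preferential rate 8.5% applies instead.
The additional-duty order on 2726.09.41 targets Karar, not Quenania; it does not apply.
Duty = $388,391.30 × 8.5% = $33,013.26.
Line 2 (9485.55.28, Quenania, 3,007 units, $135,134.58):
Base rate for 9485.55.28 is 1.5%.
Origin Quenania qualifies under the Bralius–Quenania agreement and 9485.55.28 is covered: preferential rate Free applies instead.
Duty = $135,134.58 × 0% = $0.00.
Total = $33,013.26 + $0.00 = $33,013.26.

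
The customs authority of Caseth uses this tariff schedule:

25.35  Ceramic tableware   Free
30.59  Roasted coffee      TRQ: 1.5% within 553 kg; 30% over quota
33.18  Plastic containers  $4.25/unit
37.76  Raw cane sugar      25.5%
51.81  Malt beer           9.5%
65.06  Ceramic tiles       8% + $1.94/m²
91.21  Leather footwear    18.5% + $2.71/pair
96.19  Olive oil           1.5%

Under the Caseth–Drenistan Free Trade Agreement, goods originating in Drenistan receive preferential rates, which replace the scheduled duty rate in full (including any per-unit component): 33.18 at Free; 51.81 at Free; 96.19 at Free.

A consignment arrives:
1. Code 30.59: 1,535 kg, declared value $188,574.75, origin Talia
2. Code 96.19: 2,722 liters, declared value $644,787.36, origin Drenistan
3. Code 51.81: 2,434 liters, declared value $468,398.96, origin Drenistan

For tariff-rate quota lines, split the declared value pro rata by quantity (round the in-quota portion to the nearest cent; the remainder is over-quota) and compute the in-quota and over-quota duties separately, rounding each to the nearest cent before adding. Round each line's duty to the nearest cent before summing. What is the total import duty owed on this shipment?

$37,210.65

Line 1 (30.59, Talia, 1,535 kg, $188,574.75):
Code 30.59 is under a tariff-rate quota (threshold 553 kg). In-quota: 553 kg at 1.5%; over-quota: 982 kg at 30%.
Pro-rata value split: in-quota = $188,574.75 × 553/1,535 = $67,936.05; over-quota = $188,574.75 − $67,936.05 = $120,638.70.
In-quota duty = $67,936.05 × 1.5% = $1,019.04. Over-quota duty = $120,638.70 × 30% = $36,191.61.
Line duty = $1,019.04 + $36,191.61 = $37,210.65.
Line 2 (96.19, Drenistan, 2,722 liters, $644,787.36):
Base rate for 96.19 is 1.5%.
Origin Drenistan qualifies under the Caseth–Drenistan agreement and 96.19 is covered: preferential rate Free applies instead.
Duty = $644,787.36 × 0% = $0.00.
Line 3 (51.81, Drenistan, 2,434 liters, $468,398.96):
Base rate for 51.81 is 9.5%.
Origin Drenistan qualifies under the Caseth–Drenistan agreement and 51.81 is covered: preferential rate Free applies instead.
Duty = $468,398.96 × 0% = $0.00.
Total = $37,210.65 + $0.00 + $0.00 = $37,210.65.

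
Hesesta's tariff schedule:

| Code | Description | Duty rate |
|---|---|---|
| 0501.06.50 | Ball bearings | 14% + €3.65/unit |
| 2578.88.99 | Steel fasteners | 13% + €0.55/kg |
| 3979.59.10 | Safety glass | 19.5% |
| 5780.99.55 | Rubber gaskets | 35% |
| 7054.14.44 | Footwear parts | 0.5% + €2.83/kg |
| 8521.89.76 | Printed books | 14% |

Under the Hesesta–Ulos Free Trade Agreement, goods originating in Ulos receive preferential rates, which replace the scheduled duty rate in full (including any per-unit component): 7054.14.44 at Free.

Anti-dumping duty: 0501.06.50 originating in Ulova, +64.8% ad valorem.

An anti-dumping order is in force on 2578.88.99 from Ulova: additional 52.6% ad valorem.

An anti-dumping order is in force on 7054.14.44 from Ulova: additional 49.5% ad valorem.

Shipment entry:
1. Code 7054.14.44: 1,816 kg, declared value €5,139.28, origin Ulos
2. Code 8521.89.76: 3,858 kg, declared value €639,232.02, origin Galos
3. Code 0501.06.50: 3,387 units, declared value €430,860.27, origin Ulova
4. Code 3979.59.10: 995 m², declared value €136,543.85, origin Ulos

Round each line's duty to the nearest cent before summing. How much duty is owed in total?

Line 1 (7054.14.44, Ulos, 1,816 kg, €5,139.28):
Base rate for 7054.14.44 is 0.5% + €2.83/kg.
Origin Ulos qualifies under the Hesesta–Ulos agreement and 7054.14.44 is covered: preferential rate Free applies instead.
The additional-duty order on 7054.14.44 targets Ulova, not Ulos; it does not apply.
Duty = €5,139.28 × 0% = €0.00.
Line 2 (8521.89.76, Galos, 3,858 kg, €639,232.02):
Base rate for 8521.89.76 is 14%.
Duty = €639,232.02 × 14% = €89,492.48.
Line 3 (0501.06.50, Ulova, 3,387 units, €430,860.27):
Base rate for 0501.06.50 is 14% + €3.65/unit.
Additional duty on 0501.06.50 from Ulova: +64.8%. Applied ad valorem rate: 14% + 64.8% = 78.8%.
Duty = €430,860.27 × 78.8% + 3,387 × €3.65 = €351,880.44.
Line 4 (3979.59.10, Ulos, 995 m², €136,543.85):
Base rate for 3979.59.10 is 19.5%.
Origin Ulos is the FTA partner but 3979.59.10 is not on the preference list; base rate stands.
Duty = €136,543.85 × 19.5% = €26,626.05.
Total = €0.00 + €89,492.48 + €351,880.44 + €26,626.05 = €467,998.97.

€467,998.97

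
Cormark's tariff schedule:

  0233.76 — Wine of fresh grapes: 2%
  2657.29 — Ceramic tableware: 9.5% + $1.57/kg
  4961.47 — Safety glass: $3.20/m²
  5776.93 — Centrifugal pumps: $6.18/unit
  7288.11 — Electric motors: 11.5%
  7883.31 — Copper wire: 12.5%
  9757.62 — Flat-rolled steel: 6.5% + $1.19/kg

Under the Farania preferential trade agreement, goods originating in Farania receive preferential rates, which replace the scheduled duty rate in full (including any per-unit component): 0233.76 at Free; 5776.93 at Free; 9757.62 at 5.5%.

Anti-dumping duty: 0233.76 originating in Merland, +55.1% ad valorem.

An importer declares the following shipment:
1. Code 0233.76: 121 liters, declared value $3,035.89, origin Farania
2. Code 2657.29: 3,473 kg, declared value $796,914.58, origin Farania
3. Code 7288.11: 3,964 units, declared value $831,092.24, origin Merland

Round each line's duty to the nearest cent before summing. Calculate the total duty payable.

$176,735.11

Line 1 (0233.76, Farania, 121 liters, $3,035.89):
Base rate for 0233.76 is 2%.
Origin Farania qualifies under the Cormark–Farania agreement and 0233.76 is covered: preferential rate Free applies instead.
The additional-duty order on 0233.76 targets Merland, not Farania; it does not apply.
Duty = $3,035.89 × 0% = $0.00.
Line 2 (2657.29, Farania, 3,473 kg, $796,914.58):
Base rate for 2657.29 is 9.5% + $1.57/kg.
Origin Farania is the FTA partner but 2657.29 is not on the preference list; base rate stands.
Duty = $796,914.58 × 9.5% + 3,473 × $1.57 = $81,159.50.
Line 3 (7288.11, Merland, 3,964 units, $831,092.24):
Base rate for 7288.11 is 11.5%.
Duty = $831,092.24 × 11.5% = $95,575.61.
Total = $0.00 + $81,159.50 + $95,575.61 = $176,735.11.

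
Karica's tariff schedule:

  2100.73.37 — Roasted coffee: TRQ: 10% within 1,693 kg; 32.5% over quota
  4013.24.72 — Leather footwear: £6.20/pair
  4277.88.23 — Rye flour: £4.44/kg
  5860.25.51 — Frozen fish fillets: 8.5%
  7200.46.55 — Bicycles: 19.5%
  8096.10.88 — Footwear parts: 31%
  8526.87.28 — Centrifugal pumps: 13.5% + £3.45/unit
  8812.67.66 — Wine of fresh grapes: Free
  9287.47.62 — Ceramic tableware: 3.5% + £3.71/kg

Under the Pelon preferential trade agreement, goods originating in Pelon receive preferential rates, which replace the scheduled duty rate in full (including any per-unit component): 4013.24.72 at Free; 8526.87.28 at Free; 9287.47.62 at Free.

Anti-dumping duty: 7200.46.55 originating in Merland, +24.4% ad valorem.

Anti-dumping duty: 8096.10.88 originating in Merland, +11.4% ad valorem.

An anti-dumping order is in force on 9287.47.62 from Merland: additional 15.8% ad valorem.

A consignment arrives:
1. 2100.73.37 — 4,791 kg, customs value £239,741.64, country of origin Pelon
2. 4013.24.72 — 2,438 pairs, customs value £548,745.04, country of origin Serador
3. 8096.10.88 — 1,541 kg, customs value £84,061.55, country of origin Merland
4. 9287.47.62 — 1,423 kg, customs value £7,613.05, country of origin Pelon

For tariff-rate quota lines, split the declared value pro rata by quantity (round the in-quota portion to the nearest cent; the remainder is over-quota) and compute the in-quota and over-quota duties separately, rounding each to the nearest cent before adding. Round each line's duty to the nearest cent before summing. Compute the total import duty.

£109,612.24

Line 1 (2100.73.37, Pelon, 4,791 kg, £239,741.64):
Code 2100.73.37 is under a tariff-rate quota (threshold 1,693 kg). In-quota: 1,693 kg at 10%; over-quota: 3,098 kg at 32.5%.
Pro-rata value split: in-quota = £239,741.64 × 1,693/4,791 = £84,717.72; over-quota = £239,741.64 − £84,717.72 = £155,023.92.
In-quota duty = £84,717.72 × 10% = £8,471.77. Over-quota duty = £155,023.92 × 32.5% = £50,382.77.
Line duty = £8,471.77 + £50,382.77 = £58,854.54.
Line 2 (4013.24.72, Serador, 2,438 pairs, £548,745.04):
Base rate for 4013.24.72 is £6.20/pair.
4013.24.72 has an FTA preferential rate, but origin Serador is not Pelon; base rate stands.
Duty = 2,438 × £6.20 = £15,115.60.
Line 3 (8096.10.88, Merland, 1,541 kg, £84,061.55):
Base rate for 8096.10.88 is 31%.
Additional duty on 8096.10.88 from Merland: +11.4%. Applied ad valorem rate: 31% + 11.4% = 42.4%.
Duty = £84,061.55 × 42.4% = £35,642.10.
Line 4 (9287.47.62, Pelon, 1,423 kg, £7,613.05):
Base rate for 9287.47.62 is 3.5% + £3.71/kg.
Origin Pelon qualifies under the Karica–Pelon agreement and 9287.47.62 is covered: preferential rate Free applies instead.
The additional-duty order on 9287.47.62 targets Merland, not Pelon; it does not apply.
Duty = £7,613.05 × 0% = £0.00.
Total = £58,854.54 + £15,115.60 + £35,642.10 + £0.00 = £109,612.24.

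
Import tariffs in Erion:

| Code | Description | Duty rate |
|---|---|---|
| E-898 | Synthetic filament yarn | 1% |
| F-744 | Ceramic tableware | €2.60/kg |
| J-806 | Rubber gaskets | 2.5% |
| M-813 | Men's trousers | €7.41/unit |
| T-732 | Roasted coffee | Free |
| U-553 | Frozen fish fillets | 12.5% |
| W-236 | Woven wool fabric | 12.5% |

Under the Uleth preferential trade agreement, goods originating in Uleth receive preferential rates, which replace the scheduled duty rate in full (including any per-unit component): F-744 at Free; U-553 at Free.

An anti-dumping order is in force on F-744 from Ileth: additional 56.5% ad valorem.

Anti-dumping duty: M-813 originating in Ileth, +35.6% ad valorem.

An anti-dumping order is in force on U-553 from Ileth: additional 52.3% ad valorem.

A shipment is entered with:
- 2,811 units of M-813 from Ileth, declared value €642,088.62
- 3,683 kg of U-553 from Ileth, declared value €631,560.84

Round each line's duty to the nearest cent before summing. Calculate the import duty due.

€658,664.48

Line 1 (M-813, Ileth, 2,811 units, €642,088.62):
Base rate for M-813 is €7.41/unit.
Additional duty on M-813 from Ileth: +35.6% ad valorem. Applied ad valorem rate = 35.6%.
Duty = €642,088.62 × 35.6% + 2,811 × €7.41 = €249,413.06.
Line 2 (U-553, Ileth, 3,683 kg, €631,560.84):
Base rate for U-553 is 12.5%.
U-553 has an FTA preferential rate, but origin Ileth is not Uleth; base rate stands.
Additional duty on U-553 from Ileth: +52.3%. Applied ad valorem rate: 12.5% + 52.3% = 64.8%.
Duty = €631,560.84 × 64.8% = €409,251.42.
Total = €249,413.06 + €409,251.42 = €658,664.48.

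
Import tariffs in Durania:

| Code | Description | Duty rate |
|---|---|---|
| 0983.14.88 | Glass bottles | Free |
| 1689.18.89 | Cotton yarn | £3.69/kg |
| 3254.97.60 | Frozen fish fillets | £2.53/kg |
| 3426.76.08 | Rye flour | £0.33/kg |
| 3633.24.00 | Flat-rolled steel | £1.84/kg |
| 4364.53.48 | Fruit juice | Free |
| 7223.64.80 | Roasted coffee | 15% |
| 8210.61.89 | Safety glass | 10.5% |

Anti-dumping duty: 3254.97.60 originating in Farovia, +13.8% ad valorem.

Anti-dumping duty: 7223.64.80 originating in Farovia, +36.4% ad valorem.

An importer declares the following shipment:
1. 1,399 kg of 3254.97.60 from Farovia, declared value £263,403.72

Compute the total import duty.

£39,889.18

Line 1 (3254.97.60, Farovia, 1,399 kg, £263,403.72):
Base rate for 3254.97.60 is £2.53/kg.
Additional duty on 3254.97.60 from Farovia: +13.8% ad valorem. Applied ad valorem rate = 13.8%.
Duty = £263,403.72 × 13.8% + 1,399 × £2.53 = £39,889.18.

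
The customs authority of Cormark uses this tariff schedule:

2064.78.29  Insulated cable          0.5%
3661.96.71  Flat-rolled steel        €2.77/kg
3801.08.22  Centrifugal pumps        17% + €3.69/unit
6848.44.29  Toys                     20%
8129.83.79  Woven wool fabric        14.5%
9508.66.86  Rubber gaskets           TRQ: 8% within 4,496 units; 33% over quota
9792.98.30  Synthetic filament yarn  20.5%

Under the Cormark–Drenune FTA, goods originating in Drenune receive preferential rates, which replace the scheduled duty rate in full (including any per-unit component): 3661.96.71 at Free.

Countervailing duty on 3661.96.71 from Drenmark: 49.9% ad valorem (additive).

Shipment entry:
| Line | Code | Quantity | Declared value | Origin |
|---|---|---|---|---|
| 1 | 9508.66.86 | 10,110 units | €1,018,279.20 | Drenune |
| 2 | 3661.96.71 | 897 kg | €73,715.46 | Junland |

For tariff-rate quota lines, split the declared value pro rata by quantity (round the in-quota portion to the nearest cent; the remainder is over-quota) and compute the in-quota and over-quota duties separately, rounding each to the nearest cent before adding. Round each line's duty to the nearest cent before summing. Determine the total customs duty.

€225,307.55

Line 1 (9508.66.86, Drenune, 10,110 units, €1,018,279.20):
Code 9508.66.86 is under a tariff-rate quota (threshold 4,496 units). In-quota: 4,496 units at 8%; over-quota: 5,614 units at 33%.
Pro-rata value split: in-quota = €1,018,279.20 × 4,496/10,110 = €452,837.12; over-quota = €1,018,279.20 − €452,837.12 = €565,442.08.
In-quota duty = €452,837.12 × 8% = €36,226.97. Over-quota duty = €565,442.08 × 33% = €186,595.89.
Line duty = €36,226.97 + €186,595.89 = €222,822.86.
Line 2 (3661.96.71, Junland, 897 kg, €73,715.46):
Base rate for 3661.96.71 is €2.77/kg.
3661.96.71 has an FTA preferential rate, but origin Junland is not Drenune; base rate stands.
The additional-duty order on 3661.96.71 targets Drenmark, not Junland; it does not apply.
Duty = 897 × €2.77 = €2,484.69.
Total = €222,822.86 + €2,484.69 = €225,307.55.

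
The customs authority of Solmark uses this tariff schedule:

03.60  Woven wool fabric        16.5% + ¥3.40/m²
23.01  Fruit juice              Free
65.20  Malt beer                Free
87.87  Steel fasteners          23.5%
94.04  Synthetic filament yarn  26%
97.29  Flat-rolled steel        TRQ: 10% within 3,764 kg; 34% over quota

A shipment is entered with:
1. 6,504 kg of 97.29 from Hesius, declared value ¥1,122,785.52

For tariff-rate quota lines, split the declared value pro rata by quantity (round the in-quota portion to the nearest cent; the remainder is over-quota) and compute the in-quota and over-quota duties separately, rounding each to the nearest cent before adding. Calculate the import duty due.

¥225,800.04

Line 1 (97.29, Hesius, 6,504 kg, ¥1,122,785.52):
Code 97.29 is under a tariff-rate quota (threshold 3,764 kg). In-quota: 3,764 kg at 10%; over-quota: 2,740 kg at 34%.
Pro-rata value split: in-quota = ¥1,122,785.52 × 3,764/6,504 = ¥649,779.32; over-quota = ¥1,122,785.52 − ¥649,779.32 = ¥473,006.20.
In-quota duty = ¥649,779.32 × 10% = ¥64,977.93. Over-quota duty = ¥473,006.20 × 34% = ¥160,822.11.
Line duty = ¥64,977.93 + ¥160,822.11 = ¥225,800.04.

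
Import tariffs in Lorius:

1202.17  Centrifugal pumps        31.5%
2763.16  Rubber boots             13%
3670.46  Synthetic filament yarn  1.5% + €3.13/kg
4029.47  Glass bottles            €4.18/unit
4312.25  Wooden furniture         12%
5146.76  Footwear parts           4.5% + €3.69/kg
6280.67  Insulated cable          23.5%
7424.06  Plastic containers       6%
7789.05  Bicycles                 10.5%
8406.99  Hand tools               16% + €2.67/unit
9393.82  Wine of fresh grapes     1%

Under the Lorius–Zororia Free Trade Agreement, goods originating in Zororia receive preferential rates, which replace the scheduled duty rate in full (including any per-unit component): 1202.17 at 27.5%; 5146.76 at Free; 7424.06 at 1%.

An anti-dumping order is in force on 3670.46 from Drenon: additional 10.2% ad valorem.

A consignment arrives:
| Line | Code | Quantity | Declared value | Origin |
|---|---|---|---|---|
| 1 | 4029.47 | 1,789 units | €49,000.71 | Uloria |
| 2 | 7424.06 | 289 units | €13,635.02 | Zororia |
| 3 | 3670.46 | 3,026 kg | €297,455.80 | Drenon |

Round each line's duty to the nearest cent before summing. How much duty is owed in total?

€51,888.08

Line 1 (4029.47, Uloria, 1,789 units, €49,000.71):
Base rate for 4029.47 is €4.18/unit.
Duty = 1,789 × €4.18 = €7,478.02.
Line 2 (7424.06, Zororia, 289 units, €13,635.02):
Base rate for 7424.06 is 6%.
Origin Zororia qualifies under the Lorius–Zororia agreement and 7424.06 is covered: preferential rate 1% applies instead.
Duty = €13,635.02 × 1% = €136.35.
Line 3 (3670.46, Drenon, 3,026 kg, €297,455.80):
Base rate for 3670.46 is 1.5% + €3.13/kg.
Additional duty on 3670.46 from Drenon: +10.2%. Applied ad valorem rate: 1.5% + 10.2% = 11.7%.
Duty = €297,455.80 × 11.7% + 3,026 × €3.13 = €44,273.71.
Total = €7,478.02 + €136.35 + €44,273.71 = €51,888.08.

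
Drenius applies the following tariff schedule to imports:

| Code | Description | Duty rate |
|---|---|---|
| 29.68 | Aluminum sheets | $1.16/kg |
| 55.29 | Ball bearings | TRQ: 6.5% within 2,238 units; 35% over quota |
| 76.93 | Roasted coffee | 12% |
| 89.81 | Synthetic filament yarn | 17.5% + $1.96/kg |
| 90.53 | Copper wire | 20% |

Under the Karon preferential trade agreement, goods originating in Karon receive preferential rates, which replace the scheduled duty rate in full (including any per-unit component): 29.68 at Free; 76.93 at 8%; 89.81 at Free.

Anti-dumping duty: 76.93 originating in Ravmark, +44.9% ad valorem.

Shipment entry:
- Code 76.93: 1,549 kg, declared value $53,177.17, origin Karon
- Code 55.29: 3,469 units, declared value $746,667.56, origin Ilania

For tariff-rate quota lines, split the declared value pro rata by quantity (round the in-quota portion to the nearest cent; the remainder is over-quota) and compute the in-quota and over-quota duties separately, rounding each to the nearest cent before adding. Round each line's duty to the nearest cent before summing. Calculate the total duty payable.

$128,301.28

Line 1 (76.93, Karon, 1,549 kg, $53,177.17):
Base rate for 76.93 is 12%.
Origin Karon qualifies under the Drenius–Karon agreement and 76.93 is covered: preferential rate 8% applies instead.
The additional-duty order on 76.93 targets Ravmark, not Karon; it does not apply.
Duty = $53,177.17 × 8% = $4,254.17.
Line 2 (55.29, Ilania, 3,469 units, $746,667.56):
Code 55.29 is under a tariff-rate quota (threshold 2,238 units). In-quota: 2,238 units at 6.5%; over-quota: 1,231 units at 35%.
Pro-rata value split: in-quota = $746,667.56 × 2,238/3,469 = $481,707.12; over-quota = $746,667.56 − $481,707.12 = $264,960.44.
In-quota duty = $481,707.12 × 6.5% = $31,310.96. Over-quota duty = $264,960.44 × 35% = $92,736.15.
Line duty = $31,310.96 + $92,736.15 = $124,047.11.
Total = $4,254.17 + $124,047.11 = $128,301.28.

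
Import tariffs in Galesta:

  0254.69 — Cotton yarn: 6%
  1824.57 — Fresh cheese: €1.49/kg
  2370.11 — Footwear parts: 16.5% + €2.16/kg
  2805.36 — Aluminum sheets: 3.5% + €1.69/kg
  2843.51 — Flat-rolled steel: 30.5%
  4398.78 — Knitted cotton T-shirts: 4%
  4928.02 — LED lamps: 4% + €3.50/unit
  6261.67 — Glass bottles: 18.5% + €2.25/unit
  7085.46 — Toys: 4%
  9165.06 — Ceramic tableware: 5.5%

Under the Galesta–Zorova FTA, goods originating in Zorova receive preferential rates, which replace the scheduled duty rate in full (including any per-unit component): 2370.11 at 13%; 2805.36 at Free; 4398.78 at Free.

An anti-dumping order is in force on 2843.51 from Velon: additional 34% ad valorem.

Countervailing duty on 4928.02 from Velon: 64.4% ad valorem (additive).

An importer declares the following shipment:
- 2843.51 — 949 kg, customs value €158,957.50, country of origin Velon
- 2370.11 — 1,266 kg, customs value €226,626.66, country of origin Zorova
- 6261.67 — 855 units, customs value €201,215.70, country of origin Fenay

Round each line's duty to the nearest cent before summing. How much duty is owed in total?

€171,137.71

Line 1 (2843.51, Velon, 949 kg, €158,957.50):
Base rate for 2843.51 is 30.5%.
Additional duty on 2843.51 from Velon: +34%. Applied ad valorem rate: 30.5% + 34% = 64.5%.
Duty = €158,957.50 × 64.5% = €102,527.59.
Line 2 (2370.11, Zorova, 1,266 kg, €226,626.66):
Base rate for 2370.11 is 16.5% + €2.16/kg.
Origin Zorova qualifies under the Galesta–Zorova agreement and 2370.11 is covered: preferential rate 13% applies instead.
Duty = €226,626.66 × 13% = €29,461.47.
Line 3 (6261.67, Fenay, 855 units, €201,215.70):
Base rate for 6261.67 is 18.5% + €2.25/unit.
Duty = €201,215.70 × 18.5% + 855 × €2.25 = €39,148.65.
Total = €102,527.59 + €29,461.47 + €39,148.65 = €171,137.71.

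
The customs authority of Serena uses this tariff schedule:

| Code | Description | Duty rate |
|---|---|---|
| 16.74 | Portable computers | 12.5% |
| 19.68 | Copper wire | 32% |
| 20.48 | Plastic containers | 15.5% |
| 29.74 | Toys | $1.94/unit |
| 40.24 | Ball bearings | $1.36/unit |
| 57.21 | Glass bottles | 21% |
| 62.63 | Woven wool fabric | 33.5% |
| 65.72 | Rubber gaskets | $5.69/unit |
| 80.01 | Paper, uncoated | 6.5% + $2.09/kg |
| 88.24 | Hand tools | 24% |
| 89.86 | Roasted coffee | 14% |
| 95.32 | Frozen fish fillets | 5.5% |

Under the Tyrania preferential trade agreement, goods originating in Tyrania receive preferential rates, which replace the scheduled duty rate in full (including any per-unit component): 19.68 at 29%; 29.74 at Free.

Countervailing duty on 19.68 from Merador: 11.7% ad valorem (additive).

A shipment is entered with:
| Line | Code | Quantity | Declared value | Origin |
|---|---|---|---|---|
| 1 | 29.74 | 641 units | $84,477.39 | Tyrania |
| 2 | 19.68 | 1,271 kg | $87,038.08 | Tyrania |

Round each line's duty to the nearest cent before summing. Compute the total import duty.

Line 1 (29.74, Tyrania, 641 units, $84,477.39):
Base rate for 29.74 is $1.94/unit.
Origin Tyrania qualifies under the Serena–Tyrania agreement and 29.74 is covered: preferential rate Free applies instead.
Duty = $84,477.39 × 0% = $0.00.
Line 2 (19.68, Tyrania, 1,271 kg, $87,038.08):
Base rate for 19.68 is 32%.
Origin Tyrania qualifies under the Serena–Tyrania agreement and 19.68 is covered: preferential rate 29% applies instead.
The additional-duty order on 19.68 targets Merador, not Tyrania; it does not apply.
Duty = $87,038.08 × 29% = $25,241.04.
Total = $0.00 + $25,241.04 = $25,241.04.

$25,241.04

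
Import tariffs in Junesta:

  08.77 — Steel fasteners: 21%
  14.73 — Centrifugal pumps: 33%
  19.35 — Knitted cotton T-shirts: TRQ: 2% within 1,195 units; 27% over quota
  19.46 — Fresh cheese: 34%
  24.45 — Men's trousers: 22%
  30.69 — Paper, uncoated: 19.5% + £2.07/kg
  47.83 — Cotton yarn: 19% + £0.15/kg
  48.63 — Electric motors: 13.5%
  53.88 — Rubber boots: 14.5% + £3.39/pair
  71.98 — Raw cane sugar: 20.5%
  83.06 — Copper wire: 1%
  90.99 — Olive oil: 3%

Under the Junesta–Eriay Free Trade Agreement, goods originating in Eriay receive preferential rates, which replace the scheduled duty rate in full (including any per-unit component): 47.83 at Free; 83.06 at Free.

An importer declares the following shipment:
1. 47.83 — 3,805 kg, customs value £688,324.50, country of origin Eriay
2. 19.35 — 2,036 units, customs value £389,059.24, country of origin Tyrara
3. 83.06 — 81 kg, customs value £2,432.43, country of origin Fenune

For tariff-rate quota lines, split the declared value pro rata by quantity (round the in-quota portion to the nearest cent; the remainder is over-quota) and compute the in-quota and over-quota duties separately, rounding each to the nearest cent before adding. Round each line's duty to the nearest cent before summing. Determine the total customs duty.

Line 1 (47.83, Eriay, 3,805 kg, £688,324.50):
Base rate for 47.83 is 19% + £0.15/kg.
Origin Eriay qualifies under the Junesta–Eriay agreement and 47.83 is covered: preferential rate Free applies instead.
Duty = £688,324.50 × 0% = £0.00.
Line 2 (19.35, Tyrara, 2,036 units, £389,059.24):
Code 19.35 is under a tariff-rate quota (threshold 1,195 units). In-quota: 1,195 units at 2%; over-quota: 841 units at 27%.
Pro-rata value split: in-quota = £389,059.24 × 1,195/2,036 = £228,352.55; over-quota = £389,059.24 − £228,352.55 = £160,706.69.
In-quota duty = £228,352.55 × 2% = £4,567.05. Over-quota duty = £160,706.69 × 27% = £43,390.81.
Line duty = £4,567.05 + £43,390.81 = £47,957.86.
Line 3 (83.06, Fenune, 81 kg, £2,432.43):
Base rate for 83.06 is 1%.
83.06 has an FTA preferential rate, but origin Fenune is not Eriay; base rate stands.
Duty = £2,432.43 × 1% = £24.32.
Total = £0.00 + £47,957.86 + £24.32 = £47,982.18.

£47,982.18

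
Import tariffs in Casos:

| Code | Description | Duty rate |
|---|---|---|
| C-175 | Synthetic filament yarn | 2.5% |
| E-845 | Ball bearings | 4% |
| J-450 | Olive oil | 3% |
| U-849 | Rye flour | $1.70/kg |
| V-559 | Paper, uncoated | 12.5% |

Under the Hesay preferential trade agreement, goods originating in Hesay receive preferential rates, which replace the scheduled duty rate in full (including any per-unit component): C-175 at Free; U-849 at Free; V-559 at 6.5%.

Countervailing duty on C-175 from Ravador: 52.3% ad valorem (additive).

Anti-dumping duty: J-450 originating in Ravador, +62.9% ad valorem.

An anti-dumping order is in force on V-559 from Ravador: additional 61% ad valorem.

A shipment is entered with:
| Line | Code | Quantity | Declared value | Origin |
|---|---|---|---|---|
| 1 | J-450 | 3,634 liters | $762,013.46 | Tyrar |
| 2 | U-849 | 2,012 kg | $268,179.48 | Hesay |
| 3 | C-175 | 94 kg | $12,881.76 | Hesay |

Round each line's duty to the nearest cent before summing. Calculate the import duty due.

$22,860.40

Line 1 (J-450, Tyrar, 3,634 liters, $762,013.46):
Base rate for J-450 is 3%.
The additional-duty order on J-450 targets Ravador, not Tyrar; it does not apply.
Duty = $762,013.46 × 3% = $22,860.40.
Line 2 (U-849, Hesay, 2,012 kg, $268,179.48):
Base rate for U-849 is $1.70/kg.
Origin Hesay qualifies under the Casos–Hesay agreement and U-849 is covered: preferential rate Free applies instead.
Duty = $268,179.48 × 0% = $0.00.
Line 3 (C-175, Hesay, 94 kg, $12,881.76):
Base rate for C-175 is 2.5%.
Origin Hesay qualifies under the Casos–Hesay agreement and C-175 is covered: preferential rate Free applies instead.
The additional-duty order on C-175 targets Ravador, not Hesay; it does not apply.
Duty = $12,881.76 × 0% = $0.00.
Total = $22,860.40 + $0.00 + $0.00 = $22,860.40.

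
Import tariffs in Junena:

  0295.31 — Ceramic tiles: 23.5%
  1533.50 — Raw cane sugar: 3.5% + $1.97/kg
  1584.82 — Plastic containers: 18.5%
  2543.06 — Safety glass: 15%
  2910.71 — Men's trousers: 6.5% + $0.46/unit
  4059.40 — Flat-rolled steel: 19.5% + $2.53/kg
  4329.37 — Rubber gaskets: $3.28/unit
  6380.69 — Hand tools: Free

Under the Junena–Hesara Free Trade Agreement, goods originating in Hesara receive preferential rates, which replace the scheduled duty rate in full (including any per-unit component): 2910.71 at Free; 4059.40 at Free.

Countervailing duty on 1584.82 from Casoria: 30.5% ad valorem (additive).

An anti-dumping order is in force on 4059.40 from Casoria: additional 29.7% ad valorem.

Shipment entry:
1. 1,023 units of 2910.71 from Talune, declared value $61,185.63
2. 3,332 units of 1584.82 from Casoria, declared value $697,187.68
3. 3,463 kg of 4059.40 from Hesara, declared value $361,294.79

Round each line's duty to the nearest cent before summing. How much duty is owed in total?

$346,069.61

Line 1 (2910.71, Talune, 1,023 units, $61,185.63):
Base rate for 2910.71 is 6.5% + $0.46/unit.
2910.71 has an FTA preferential rate, but origin Talune is not Hesara; base rate stands.
Duty = $61,185.63 × 6.5% + 1,023 × $0.46 = $4,447.65.
Line 2 (1584.82, Casoria, 3,332 units, $697,187.68):
Base rate for 1584.82 is 18.5%.
Additional duty on 1584.82 from Casoria: +30.5%. Applied ad valorem rate: 18.5% + 30.5% = 49%.
Duty = $697,187.68 × 49% = $341,621.96.
Line 3 (4059.40, Hesara, 3,463 kg, $361,294.79):
Base rate for 4059.40 is 19.5% + $2.53/kg.
Origin Hesara qualifies under the Junena–Hesara agreement and 4059.40 is covered: preferential rate Free applies instead.
The additional-duty order on 4059.40 targets Casoria, not Hesara; it does not apply.
Duty = $361,294.79 × 0% = $0.00.
Total = $4,447.65 + $341,621.96 + $0.00 = $346,069.61.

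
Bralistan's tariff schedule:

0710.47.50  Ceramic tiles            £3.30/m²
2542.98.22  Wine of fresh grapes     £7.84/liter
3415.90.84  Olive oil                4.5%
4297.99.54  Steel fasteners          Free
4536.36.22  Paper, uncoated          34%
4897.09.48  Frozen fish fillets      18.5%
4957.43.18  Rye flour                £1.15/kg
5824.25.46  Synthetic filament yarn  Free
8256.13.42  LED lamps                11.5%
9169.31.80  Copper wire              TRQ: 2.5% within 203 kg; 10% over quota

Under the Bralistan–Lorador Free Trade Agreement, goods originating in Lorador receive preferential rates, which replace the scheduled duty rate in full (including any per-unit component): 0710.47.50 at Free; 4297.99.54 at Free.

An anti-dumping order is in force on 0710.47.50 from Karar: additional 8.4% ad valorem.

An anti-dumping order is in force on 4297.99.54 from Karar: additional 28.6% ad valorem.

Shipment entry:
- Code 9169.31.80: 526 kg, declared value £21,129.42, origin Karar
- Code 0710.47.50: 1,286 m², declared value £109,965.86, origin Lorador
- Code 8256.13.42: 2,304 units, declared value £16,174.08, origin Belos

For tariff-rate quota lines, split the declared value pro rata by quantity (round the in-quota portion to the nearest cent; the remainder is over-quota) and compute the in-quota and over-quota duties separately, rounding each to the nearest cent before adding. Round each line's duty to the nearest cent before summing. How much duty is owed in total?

£3,361.37

Line 1 (9169.31.80, Karar, 526 kg, £21,129.42):
Code 9169.31.80 is under a tariff-rate quota (threshold 203 kg). In-quota: 203 kg at 2.5%; over-quota: 323 kg at 10%.
Pro-rata value split: in-quota = £21,129.42 × 203/526 = £8,154.51; over-quota = £21,129.42 − £8,154.51 = £12,974.91.
In-quota duty = £8,154.51 × 2.5% = £203.86. Over-quota duty = £12,974.91 × 10% = £1,297.49.
Line duty = £203.86 + £1,297.49 = £1,501.35.
Line 2 (0710.47.50, Lorador, 1,286 m², £109,965.86):
Base rate for 0710.47.50 is £3.30/m².
Origin Lorador qualifies under the Bralistan–Lorador agreement and 0710.47.50 is covered: preferential rate Free applies instead.
The additional-duty order on 0710.47.50 targets Karar, not Lorador; it does not apply.
Duty = £109,965.86 × 0% = £0.00.
Line 3 (8256.13.42, Belos, 2,304 units, £16,174.08):
Base rate for 8256.13.42 is 11.5%.
Duty = £16,174.08 × 11.5% = £1,860.02.
Total = £1,501.35 + £0.00 + £1,860.02 = £3,361.37.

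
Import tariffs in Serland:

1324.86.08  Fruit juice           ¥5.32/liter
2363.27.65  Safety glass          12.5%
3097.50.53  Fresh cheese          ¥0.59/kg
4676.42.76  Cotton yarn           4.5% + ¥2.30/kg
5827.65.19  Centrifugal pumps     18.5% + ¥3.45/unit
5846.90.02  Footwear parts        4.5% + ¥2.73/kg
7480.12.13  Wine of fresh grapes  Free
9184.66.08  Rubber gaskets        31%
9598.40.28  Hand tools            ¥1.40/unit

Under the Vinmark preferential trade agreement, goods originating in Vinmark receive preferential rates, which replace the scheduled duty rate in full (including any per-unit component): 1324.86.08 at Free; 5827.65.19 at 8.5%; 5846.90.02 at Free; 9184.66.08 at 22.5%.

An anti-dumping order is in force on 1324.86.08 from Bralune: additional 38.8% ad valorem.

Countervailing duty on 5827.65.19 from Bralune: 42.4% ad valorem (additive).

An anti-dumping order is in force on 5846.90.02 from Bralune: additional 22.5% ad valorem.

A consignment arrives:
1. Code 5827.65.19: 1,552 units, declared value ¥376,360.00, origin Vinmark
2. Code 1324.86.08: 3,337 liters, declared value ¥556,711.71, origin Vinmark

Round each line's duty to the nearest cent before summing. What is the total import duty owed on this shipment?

Line 1 (5827.65.19, Vinmark, 1,552 units, ¥376,360.00):
Base rate for 5827.65.19 is 18.5% + ¥3.45/unit.
Origin Vinmark qualifies under the Serland–Vinmark agreement and 5827.65.19 is covered: preferential rate 8.5% applies instead.
The additional-duty order on 5827.65.19 targets Bralune, not Vinmark; it does not apply.
Duty = ¥376,360.00 × 8.5% = ¥31,990.60.
Line 2 (1324.86.08, Vinmark, 3,337 liters, ¥556,711.71):
Base rate for 1324.86.08 is ¥5.32/liter.
Origin Vinmark qualifies under the Serland–Vinmark agreement and 1324.86.08 is covered: preferential rate Free applies instead.
The additional-duty order on 1324.86.08 targets Bralune, not Vinmark; it does not apply.
Duty = ¥556,711.71 × 0% = ¥0.00.
Total = ¥31,990.60 + ¥0.00 = ¥31,990.60.

¥31,990.60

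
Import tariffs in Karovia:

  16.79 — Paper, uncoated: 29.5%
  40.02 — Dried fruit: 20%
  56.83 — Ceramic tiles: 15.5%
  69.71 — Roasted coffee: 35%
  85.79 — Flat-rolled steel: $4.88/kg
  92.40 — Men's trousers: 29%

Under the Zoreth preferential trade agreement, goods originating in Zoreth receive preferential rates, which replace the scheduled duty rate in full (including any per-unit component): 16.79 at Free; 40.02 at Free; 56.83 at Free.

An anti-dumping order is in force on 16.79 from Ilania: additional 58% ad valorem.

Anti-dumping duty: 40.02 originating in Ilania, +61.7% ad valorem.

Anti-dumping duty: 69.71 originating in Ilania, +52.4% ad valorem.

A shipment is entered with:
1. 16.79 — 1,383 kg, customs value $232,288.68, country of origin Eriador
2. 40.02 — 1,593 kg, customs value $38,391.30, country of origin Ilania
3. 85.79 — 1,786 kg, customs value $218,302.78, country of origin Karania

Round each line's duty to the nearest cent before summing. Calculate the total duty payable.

$108,606.53

Line 1 (16.79, Eriador, 1,383 kg, $232,288.68):
Base rate for 16.79 is 29.5%.
16.79 has an FTA preferential rate, but origin Eriador is not Zoreth; base rate stands.
The additional-duty order on 16.79 targets Ilania, not Eriador; it does not apply.
Duty = $232,288.68 × 29.5% = $68,525.16.
Line 2 (40.02, Ilania, 1,593 kg, $38,391.30):
Base rate for 40.02 is 20%.
40.02 has an FTA preferential rate, but origin Ilania is not Zoreth; base rate stands.
Additional duty on 40.02 from Ilania: +61.7%. Applied ad valorem rate: 20% + 61.7% = 81.7%.
Duty = $38,391.30 × 81.7% = $31,365.69.
Line 3 (85.79, Karania, 1,786 kg, $218,302.78):
Base rate for 85.79 is $4.88/kg.
Duty = 1,786 × $4.88 = $8,715.68.
Total = $68,525.16 + $31,365.69 + $8,715.68 = $108,606.53.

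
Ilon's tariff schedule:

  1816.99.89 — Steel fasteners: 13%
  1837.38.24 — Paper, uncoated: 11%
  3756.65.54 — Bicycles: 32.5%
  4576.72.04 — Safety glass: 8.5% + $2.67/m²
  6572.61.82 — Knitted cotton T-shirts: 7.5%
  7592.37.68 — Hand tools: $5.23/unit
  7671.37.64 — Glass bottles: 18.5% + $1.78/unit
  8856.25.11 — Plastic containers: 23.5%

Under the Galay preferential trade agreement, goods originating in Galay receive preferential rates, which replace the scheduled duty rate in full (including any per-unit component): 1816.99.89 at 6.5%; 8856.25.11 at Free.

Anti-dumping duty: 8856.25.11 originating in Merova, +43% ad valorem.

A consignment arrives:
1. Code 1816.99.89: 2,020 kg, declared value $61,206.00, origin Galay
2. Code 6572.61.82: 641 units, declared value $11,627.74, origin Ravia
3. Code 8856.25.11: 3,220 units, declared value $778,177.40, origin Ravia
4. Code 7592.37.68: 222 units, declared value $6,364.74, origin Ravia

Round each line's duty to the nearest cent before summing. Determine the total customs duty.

Line 1 (1816.99.89, Galay, 2,020 kg, $61,206.00):
Base rate for 1816.99.89 is 13%.
Origin Galay qualifies under the Ilon–Galay agreement and 1816.99.89 is covered: preferential rate 6.5% applies instead.
Duty = $61,206.00 × 6.5% = $3,978.39.
Line 2 (6572.61.82, Ravia, 641 units, $11,627.74):
Base rate for 6572.61.82 is 7.5%.
Duty = $11,627.74 × 7.5% = $872.08.
Line 3 (8856.25.11, Ravia, 3,220 units, $778,177.40):
Base rate for 8856.25.11 is 23.5%.
8856.25.11 has an FTA preferential rate, but origin Ravia is not Galay; base rate stands.
The additional-duty order on 8856.25.11 targets Merova, not Ravia; it does not apply.
Duty = $778,177.40 × 23.5% = $182,871.69.
Line 4 (7592.37.68, Ravia, 222 units, $6,364.74):
Base rate for 7592.37.68 is $5.23/unit.
Duty = 222 × $5.23 = $1,161.06.
Total = $3,978.39 + $872.08 + $182,871.69 + $1,161.06 = $188,883.22.

$188,883.22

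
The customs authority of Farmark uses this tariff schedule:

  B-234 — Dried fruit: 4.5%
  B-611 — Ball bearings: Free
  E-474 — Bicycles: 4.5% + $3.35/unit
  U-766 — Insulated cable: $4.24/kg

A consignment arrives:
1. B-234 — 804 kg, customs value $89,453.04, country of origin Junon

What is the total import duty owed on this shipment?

$4,025.39

Line 1 (B-234, Junon, 804 kg, $89,453.04):
Base rate for B-234 is 4.5%.
Duty = $89,453.04 × 4.5% = $4,025.39.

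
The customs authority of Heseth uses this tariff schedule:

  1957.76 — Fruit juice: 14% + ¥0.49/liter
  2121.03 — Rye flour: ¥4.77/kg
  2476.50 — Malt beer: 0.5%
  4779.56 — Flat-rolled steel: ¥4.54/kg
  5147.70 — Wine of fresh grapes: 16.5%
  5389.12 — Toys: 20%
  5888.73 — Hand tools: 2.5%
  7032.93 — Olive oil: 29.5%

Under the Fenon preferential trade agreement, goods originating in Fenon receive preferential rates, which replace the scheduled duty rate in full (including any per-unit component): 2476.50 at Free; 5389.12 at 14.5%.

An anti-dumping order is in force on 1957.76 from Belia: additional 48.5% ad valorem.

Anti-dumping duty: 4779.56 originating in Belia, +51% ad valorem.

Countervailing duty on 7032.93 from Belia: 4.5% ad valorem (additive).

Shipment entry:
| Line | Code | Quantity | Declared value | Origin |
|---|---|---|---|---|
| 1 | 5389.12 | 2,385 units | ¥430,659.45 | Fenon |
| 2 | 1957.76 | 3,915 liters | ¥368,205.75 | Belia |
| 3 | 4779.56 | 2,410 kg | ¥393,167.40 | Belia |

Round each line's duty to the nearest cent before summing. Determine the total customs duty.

Line 1 (5389.12, Fenon, 2,385 units, ¥430,659.45):
Base rate for 5389.12 is 20%.
Origin Fenon qualifies under the Heseth–Fenon agreement and 5389.12 is covered: preferential rate 14.5% applies instead.
Duty = ¥430,659.45 × 14.5% = ¥62,445.62.
Line 2 (1957.76, Belia, 3,915 liters, ¥368,205.75):
Base rate for 1957.76 is 14% + ¥0.49/liter.
Additional duty on 1957.76 from Belia: +48.5%. Applied ad valorem rate: 14% + 48.5% = 62.5%.
Duty = ¥368,205.75 × 62.5% + 3,915 × ¥0.49 = ¥232,046.94.
Line 3 (4779.56, Belia, 2,410 kg, ¥393,167.40):
Base rate for 4779.56 is ¥4.54/kg.
Additional duty on 4779.56 from Belia: +51% ad valorem. Applied ad valorem rate = 51%.
Duty = ¥393,167.40 × 51% + 2,410 × ¥4.54 = ¥211,456.77.
Total = ¥62,445.62 + ¥232,046.94 + ¥211,456.77 = ¥505,949.33.

¥505,949.33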